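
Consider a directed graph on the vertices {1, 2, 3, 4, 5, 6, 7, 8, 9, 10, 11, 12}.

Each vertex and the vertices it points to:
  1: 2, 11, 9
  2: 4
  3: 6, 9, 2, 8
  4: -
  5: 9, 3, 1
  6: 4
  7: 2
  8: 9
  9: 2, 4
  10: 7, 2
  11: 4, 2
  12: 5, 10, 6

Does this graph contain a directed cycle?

No

DFS with white/gray/black marking, starting from 4:
4 gray
4 black
1 gray
  2 gray
    2→4: 4 black — skip
  2 black
  11 gray
    11→4: 4 black — skip
    11→2: 2 black — skip
  11 black
  9 gray
    9→2: 2 black — skip
    9→4: 4 black — skip
  9 black
1 black
3 gray
  6 gray
    6→4: 4 black — skip
  6 black
  3→9: 9 black — skip
  3→2: 2 black — skip
  8 gray
    8→9: 9 black — skip
  8 black
3 black
5 gray
  5→9: 9 black — skip
  5→3: 3 black — skip
  5→1: 1 black — skip
5 black
7 gray
  7→2: 2 black — skip
7 black
10 gray
  10→7: 7 black — skip
  10→2: 2 black — skip
10 black
12 gray
  12→5: 5 black — skip
  12→10: 10 black — skip
  12→6: 6 black — skip
12 black
Every edge goes to a white or black vertex — no back edge, so the graph is acyclic.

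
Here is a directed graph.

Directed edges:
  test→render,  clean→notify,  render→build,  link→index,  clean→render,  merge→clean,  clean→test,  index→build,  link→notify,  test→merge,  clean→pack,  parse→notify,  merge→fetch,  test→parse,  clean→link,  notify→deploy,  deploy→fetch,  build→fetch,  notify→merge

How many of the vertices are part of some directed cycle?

6

A vertex is on a directed cycle iff it belongs to a strongly connected component of size ≥ 2 (or has a self-loop).
The vertices on cycles are {link, test, clean, merge, parse, notify} — 6 in total.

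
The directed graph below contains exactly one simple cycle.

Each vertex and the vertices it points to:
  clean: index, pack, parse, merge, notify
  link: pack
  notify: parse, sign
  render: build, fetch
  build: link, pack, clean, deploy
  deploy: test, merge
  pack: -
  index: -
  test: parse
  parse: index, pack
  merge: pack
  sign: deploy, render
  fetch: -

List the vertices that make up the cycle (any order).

sign, build, clean, notify, render

DFS with gray/black marking from notify:
notify gray
  parse gray
    index gray
    index black
    pack gray
    pack black
  parse black
  sign gray
    deploy gray
      test gray
        test→parse: parse black — skip
      test black
      merge gray
        merge→pack: pack black — skip
      merge black
    deploy black
    render gray
      build gray
        link gray
          link→pack: pack black — skip
        link black
        build→pack: pack black — skip
        clean gray
          clean→index: index black — skip
          clean→pack: pack black — skip
          clean→parse: parse black — skip
          clean→merge: merge black — skip
          clean→notify: notify is gray → back edge
Back edge closes the cycle notify → sign → render → build → clean → notify; its vertices are {sign, build, clean, notify, render}.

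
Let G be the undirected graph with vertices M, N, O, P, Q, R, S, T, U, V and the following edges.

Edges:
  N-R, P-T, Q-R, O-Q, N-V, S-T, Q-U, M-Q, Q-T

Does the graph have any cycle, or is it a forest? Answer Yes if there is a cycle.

No

DFS, tracking each vertex's parent; an edge to a visited non-parent vertex closes a cycle.
Start from O:
visit O (parent –)
  visit Q (parent O)
    visit U (parent Q)
      U–Q: parent, skip
    Q–O: parent, skip
    visit T (parent Q)
      T–Q: parent, skip
      visit P (parent T)
        P–T: parent, skip
      visit S (parent T)
        S–T: parent, skip
    visit R (parent Q)
      R–Q: parent, skip
      visit N (parent R)
        visit V (parent N)
          V–N: parent, skip
        N–R: parent, skip
    visit M (parent Q)
      M–Q: parent, skip
No non-parent visited neighbor found — the graph is a forest.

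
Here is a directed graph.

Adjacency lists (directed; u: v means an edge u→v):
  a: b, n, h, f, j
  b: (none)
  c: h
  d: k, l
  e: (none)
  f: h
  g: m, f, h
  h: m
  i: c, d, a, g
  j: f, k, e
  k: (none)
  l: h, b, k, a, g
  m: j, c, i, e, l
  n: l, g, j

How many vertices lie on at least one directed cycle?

11

A vertex is on a directed cycle iff it belongs to a strongly connected component of size ≥ 2 (or has a self-loop).
The vertices on cycles are {a, c, d, f, g, h, i, j, l, m, n} — 11 in total.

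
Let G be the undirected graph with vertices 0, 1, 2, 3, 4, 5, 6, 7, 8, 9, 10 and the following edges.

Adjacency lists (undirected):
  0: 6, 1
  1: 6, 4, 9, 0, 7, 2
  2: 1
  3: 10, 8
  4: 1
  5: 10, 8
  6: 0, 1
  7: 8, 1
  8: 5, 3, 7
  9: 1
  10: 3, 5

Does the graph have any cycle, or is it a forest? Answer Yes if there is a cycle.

Yes

DFS, tracking each vertex's parent; an edge to a visited non-parent vertex closes a cycle.
Start from 1:
visit 1 (parent –)
  visit 6 (parent 1)
    visit 0 (parent 6)
      0–6: parent, skip
      0–1: 1 visited and ≠ parent → cycle
Cycle: 1 – 6 – 0 – 1.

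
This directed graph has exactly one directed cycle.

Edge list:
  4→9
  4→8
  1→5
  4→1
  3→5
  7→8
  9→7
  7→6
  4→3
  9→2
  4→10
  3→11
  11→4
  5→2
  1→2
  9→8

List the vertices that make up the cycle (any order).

3, 4, 11

DFS with gray/black marking from 4:
4 gray
  10 gray
  10 black
  3 gray
    11 gray
      11→4: 4 is gray → back edge
Back edge closes the cycle 4 → 3 → 11 → 4; its vertices are {3, 4, 11}.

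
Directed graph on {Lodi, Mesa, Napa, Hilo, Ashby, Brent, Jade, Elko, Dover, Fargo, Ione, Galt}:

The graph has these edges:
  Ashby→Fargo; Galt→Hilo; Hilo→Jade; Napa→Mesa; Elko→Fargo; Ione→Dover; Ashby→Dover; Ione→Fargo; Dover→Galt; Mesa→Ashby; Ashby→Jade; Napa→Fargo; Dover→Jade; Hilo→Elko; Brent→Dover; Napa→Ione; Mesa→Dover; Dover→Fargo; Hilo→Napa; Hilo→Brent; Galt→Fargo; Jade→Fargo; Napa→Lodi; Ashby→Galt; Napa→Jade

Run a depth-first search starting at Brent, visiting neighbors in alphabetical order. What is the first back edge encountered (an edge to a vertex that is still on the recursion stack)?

Hilo→Brent

DFS from Brent (visiting neighbors in alphabetical order); mark gray on enter, black on exit:
Brent gray
  Dover gray
    Fargo gray
    Fargo black
    Galt gray
      Galt→Fargo: Fargo black — skip
      Hilo gray
        Hilo→Brent: Brent is gray → back edge
First back edge: Hilo → Brent.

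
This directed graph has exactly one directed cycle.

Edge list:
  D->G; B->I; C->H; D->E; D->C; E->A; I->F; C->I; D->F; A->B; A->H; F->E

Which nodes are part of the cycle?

DFS with gray/black marking from E:
E gray
  A gray
    B gray
      I gray
        F gray
          F→E: E is gray → back edge
Back edge closes the cycle E → A → B → I → F → E; its vertices are {A, B, E, F, I}.

A, B, E, F, I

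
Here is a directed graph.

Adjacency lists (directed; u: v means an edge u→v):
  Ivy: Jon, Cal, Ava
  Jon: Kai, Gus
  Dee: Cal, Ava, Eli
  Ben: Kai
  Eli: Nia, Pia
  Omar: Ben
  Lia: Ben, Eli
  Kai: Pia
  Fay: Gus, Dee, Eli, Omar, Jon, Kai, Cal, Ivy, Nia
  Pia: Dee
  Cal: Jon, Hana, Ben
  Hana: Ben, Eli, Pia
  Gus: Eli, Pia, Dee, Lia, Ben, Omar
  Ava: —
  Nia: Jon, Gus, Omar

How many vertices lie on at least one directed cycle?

A vertex is on a directed cycle iff it belongs to a strongly connected component of size ≥ 2 (or has a self-loop).
The vertices on cycles are {Ben, Cal, Dee, Eli, Gus, Jon, Kai, Lia, Nia, Pia, Hana, Omar} — 12 in total.

12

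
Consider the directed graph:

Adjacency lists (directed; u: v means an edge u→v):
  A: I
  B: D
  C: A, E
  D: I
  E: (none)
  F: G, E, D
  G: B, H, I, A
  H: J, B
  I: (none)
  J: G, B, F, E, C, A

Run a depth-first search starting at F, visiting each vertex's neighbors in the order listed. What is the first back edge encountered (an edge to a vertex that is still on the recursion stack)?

J→G

DFS from F (visiting each vertex's neighbors in the order listed); mark gray on enter, black on exit:
F gray
  G gray
    B gray
      D gray
        I gray
        I black
      D black
    B black
    H gray
      J gray
        J→G: G is gray → back edge
First back edge: J → G.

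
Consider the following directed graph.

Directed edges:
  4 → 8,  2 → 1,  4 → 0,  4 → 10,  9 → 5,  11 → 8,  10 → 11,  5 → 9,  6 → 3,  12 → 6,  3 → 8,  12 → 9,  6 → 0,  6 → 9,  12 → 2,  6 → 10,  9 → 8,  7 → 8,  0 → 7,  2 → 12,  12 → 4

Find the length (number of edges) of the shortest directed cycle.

2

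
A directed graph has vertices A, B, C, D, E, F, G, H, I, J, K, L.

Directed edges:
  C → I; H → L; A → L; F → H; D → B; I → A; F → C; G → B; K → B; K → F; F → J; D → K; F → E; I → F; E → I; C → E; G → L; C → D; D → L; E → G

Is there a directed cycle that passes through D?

Yes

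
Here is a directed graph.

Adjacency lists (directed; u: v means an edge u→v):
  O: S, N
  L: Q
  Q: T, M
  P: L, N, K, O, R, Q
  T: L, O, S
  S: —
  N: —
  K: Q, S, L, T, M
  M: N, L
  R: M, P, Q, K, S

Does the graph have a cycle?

Yes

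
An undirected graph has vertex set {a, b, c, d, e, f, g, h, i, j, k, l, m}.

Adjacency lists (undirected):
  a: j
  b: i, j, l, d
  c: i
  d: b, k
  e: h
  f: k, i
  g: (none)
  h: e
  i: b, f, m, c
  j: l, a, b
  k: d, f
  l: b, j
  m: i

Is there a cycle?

Yes

DFS, tracking each vertex's parent; an edge to a visited non-parent vertex closes a cycle.
Start from i:
visit i (parent –)
  visit b (parent i)
    b–i: parent, skip
    visit j (parent b)
      visit l (parent j)
        l–b: b visited and ≠ parent → cycle
Cycle: b – j – l – b.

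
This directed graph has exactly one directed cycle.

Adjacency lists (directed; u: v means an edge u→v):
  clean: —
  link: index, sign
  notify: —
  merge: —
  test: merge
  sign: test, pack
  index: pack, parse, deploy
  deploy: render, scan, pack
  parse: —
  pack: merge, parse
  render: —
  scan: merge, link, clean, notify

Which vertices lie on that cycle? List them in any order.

link, scan, index, deploy

DFS with gray/black marking from deploy:
deploy gray
  render gray
  render black
  scan gray
    merge gray
    merge black
    link gray
      index gray
        pack gray
          pack→merge: merge black — skip
          parse gray
          parse black
        pack black
        index→parse: parse black — skip
        index→deploy: deploy is gray → back edge
Back edge closes the cycle deploy → scan → link → index → deploy; its vertices are {link, scan, index, deploy}.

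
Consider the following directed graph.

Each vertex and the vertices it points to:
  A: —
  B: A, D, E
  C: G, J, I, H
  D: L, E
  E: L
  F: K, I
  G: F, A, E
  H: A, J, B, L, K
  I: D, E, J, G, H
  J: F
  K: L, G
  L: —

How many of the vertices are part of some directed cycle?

6

A vertex is on a directed cycle iff it belongs to a strongly connected component of size ≥ 2 (or has a self-loop).
The vertices on cycles are {F, G, H, I, J, K} — 6 in total.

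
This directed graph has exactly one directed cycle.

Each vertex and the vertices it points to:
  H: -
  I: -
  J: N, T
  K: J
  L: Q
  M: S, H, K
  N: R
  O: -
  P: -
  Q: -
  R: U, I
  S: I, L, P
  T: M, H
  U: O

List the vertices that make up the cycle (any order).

DFS with gray/black marking from J:
J gray
  N gray
    R gray
      U gray
        O gray
        O black
      U black
      I gray
      I black
    R black
  N black
  T gray
    M gray
      S gray
        S→I: I black — skip
        L gray
          Q gray
          Q black
        L black
        P gray
        P black
      S black
      H gray
      H black
      K gray
        K→J: J is gray → back edge
Back edge closes the cycle J → T → M → K → J; its vertices are {J, K, M, T}.

J, K, M, T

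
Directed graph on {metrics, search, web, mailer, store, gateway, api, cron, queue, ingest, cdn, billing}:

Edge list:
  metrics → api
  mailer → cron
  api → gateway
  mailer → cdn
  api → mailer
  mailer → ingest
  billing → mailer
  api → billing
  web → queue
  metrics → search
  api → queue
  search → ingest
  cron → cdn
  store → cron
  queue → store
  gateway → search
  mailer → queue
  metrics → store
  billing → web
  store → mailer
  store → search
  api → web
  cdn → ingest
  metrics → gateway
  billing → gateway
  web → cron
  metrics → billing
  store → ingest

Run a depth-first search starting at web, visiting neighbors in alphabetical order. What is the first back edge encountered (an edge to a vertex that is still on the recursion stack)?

DFS from web (visiting neighbors in alphabetical order); mark gray on enter, black on exit:
web gray
  cron gray
    cdn gray
      ingest gray
      ingest black
    cdn black
  cron black
  queue gray
    store gray
      store→cron: cron black — skip
      store→ingest: ingest black — skip
      mailer gray
        mailer→cdn: cdn black — skip
        mailer→cron: cron black — skip
        mailer→ingest: ingest black — skip
        mailer→queue: queue is gray → back edge
First back edge: mailer → queue.

mailer→queue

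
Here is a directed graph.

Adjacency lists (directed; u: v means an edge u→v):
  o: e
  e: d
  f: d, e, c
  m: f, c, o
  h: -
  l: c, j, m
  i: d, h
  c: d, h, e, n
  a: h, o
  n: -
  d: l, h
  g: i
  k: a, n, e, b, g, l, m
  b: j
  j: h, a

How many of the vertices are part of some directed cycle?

9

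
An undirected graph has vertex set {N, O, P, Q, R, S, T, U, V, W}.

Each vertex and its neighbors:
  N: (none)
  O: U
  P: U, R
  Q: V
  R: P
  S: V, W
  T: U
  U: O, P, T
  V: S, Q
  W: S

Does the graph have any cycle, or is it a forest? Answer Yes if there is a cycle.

DFS, tracking each vertex's parent; an edge to a visited non-parent vertex closes a cycle.
Start from V:
visit V (parent –)
  visit S (parent V)
    S–V: parent, skip
    visit W (parent S)
      W–S: parent, skip
  visit Q (parent V)
    Q–V: parent, skip
visit N (parent –)
visit O (parent –)
  visit U (parent O)
    U–O: parent, skip
    visit P (parent U)
      P–U: parent, skip
      visit R (parent P)
        R–P: parent, skip
    visit T (parent U)
      T–U: parent, skip
No non-parent visited neighbor found — the graph is a forest.

No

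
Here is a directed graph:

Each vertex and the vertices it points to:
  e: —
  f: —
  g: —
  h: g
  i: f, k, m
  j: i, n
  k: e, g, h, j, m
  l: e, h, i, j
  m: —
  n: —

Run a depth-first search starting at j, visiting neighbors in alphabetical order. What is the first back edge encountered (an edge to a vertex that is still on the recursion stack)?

DFS from j (visiting neighbors in alphabetical order); mark gray on enter, black on exit:
j gray
  i gray
    f gray
    f black
    k gray
      e gray
      e black
      g gray
      g black
      h gray
        h→g: g black — skip
      h black
      k→j: j is gray → back edge
First back edge: k → j.

k→j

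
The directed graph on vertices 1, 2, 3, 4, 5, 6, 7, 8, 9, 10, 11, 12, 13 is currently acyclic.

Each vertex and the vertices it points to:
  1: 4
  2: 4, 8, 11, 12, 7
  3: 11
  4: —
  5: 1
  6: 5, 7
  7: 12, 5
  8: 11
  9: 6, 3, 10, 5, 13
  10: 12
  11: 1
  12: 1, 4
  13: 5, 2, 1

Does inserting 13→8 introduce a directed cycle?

No

Adding 13→8 creates a cycle iff 8 can already reach 13.
Explore from 8: no path reaches 13. The graph stays acyclic.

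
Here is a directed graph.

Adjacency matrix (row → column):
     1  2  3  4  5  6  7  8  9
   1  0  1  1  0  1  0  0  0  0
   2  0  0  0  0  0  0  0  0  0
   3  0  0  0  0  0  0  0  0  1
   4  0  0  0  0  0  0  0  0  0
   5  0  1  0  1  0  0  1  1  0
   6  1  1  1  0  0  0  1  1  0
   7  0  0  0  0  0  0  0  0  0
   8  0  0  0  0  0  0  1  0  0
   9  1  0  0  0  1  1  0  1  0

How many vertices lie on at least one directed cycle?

4

A vertex is on a directed cycle iff it belongs to a strongly connected component of size ≥ 2 (or has a self-loop).
The vertices on cycles are {1, 3, 6, 9} — 4 in total.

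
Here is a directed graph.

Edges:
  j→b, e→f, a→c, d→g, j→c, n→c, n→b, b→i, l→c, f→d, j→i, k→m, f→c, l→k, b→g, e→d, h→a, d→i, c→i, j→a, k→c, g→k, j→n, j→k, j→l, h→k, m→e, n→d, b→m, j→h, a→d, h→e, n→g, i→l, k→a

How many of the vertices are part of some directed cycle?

A vertex is on a directed cycle iff it belongs to a strongly connected component of size ≥ 2 (or has a self-loop).
The vertices on cycles are {a, c, d, e, f, g, i, k, l, m} — 10 in total.

10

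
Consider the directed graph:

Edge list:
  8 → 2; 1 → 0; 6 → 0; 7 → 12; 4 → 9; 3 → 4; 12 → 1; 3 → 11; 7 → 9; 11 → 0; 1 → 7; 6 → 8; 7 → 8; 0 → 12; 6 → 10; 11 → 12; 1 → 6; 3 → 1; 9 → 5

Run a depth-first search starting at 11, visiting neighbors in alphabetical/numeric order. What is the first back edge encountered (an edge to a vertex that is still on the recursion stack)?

DFS from 11 (visiting neighbors in alphabetical/numeric order); mark gray on enter, black on exit:
11 gray
  0 gray
    12 gray
      1 gray
        1→0: 0 is gray → back edge
First back edge: 1 → 0.

1->0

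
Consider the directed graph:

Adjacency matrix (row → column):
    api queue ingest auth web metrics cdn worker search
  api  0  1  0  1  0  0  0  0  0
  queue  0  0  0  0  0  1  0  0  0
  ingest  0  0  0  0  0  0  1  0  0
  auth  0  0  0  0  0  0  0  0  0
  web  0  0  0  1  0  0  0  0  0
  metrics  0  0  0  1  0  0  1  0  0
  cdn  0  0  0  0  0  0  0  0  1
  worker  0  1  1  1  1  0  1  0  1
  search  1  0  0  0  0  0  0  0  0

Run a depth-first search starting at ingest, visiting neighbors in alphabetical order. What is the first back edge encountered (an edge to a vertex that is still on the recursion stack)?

DFS from ingest (visiting neighbors in alphabetical order); mark gray on enter, black on exit:
ingest gray
  cdn gray
    search gray
      api gray
        auth gray
        auth black
        queue gray
          metrics gray
            metrics→auth: auth black — skip
            metrics→cdn: cdn is gray → back edge
First back edge: metrics → cdn.

metrics→cdn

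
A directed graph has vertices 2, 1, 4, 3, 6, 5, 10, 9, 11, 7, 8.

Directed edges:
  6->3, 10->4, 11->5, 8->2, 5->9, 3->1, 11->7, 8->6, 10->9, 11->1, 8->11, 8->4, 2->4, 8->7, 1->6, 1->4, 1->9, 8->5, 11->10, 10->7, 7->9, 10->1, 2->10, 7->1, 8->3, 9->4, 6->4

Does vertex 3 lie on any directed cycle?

3 is on a cycle iff 3 can reach itself via ≥1 edge.
3 → 1 → 6 → 3 — yes.

Yes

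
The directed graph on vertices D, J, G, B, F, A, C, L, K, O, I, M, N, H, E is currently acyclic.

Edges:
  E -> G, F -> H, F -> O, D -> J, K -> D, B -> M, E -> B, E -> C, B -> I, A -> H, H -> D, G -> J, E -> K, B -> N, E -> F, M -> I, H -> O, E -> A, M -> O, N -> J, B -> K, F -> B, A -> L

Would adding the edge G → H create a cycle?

Adding G→H creates a cycle iff H can already reach G.
Explore from H: no path reaches G. The graph stays acyclic.

No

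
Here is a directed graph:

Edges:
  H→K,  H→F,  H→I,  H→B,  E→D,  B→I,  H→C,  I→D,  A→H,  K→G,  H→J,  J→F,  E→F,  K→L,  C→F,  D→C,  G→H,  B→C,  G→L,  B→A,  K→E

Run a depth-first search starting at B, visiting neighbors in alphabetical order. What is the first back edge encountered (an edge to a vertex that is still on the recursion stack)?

H→B

DFS from B (visiting neighbors in alphabetical order); mark gray on enter, black on exit:
B gray
  A gray
    H gray
      H→B: B is gray → back edge
First back edge: H → B.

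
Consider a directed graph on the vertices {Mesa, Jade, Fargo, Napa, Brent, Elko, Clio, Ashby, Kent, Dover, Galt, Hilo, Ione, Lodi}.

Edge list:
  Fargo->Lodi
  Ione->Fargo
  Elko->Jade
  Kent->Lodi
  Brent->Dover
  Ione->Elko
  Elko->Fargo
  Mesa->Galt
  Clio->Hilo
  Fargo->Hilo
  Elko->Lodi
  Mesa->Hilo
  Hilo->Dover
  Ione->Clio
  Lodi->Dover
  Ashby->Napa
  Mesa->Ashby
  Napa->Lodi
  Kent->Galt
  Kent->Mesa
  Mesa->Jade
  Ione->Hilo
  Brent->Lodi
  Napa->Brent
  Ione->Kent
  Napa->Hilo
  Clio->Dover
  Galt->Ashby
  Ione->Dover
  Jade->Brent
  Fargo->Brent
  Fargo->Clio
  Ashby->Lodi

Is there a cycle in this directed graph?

DFS with white/gray/black marking, starting from Clio:
Clio gray
  Hilo gray
    Dover gray
    Dover black
  Hilo black
  Clio→Dover: Dover black — skip
Clio black
Mesa gray
  Jade gray
    Brent gray
      Lodi gray
        Lodi→Dover: Dover black — skip
      Lodi black
      Brent→Dover: Dover black — skip
    Brent black
  Jade black
  Ashby gray
    Ashby→Lodi: Lodi black — skip
    Napa gray
      Napa→Hilo: Hilo black — skip
      Napa→Brent: Brent black — skip
      Napa→Lodi: Lodi black — skip
    Napa black
  Ashby black
  Mesa→Hilo: Hilo black — skip
  Galt gray
    Galt→Ashby: Ashby black — skip
  Galt black
Mesa black
Fargo gray
  Fargo→Hilo: Hilo black — skip
  Fargo→Brent: Brent black — skip
  Fargo→Lodi: Lodi black — skip
  Fargo→Clio: Clio black — skip
Fargo black
Elko gray
  Elko→Lodi: Lodi black — skip
  Elko→Fargo: Fargo black — skip
  Elko→Jade: Jade black — skip
Elko black
Kent gray
  Kent→Mesa: Mesa black — skip
  Kent→Galt: Galt black — skip
  Kent→Lodi: Lodi black — skip
Kent black
Ione gray
  Ione→Elko: Elko black — skip
  Ione→Dover: Dover black — skip
  Ione→Clio: Clio black — skip
  Ione→Fargo: Fargo black — skip
  Ione→Hilo: Hilo black — skip
  Ione→Kent: Kent black — skip
Ione black
Every edge goes to a white or black vertex — no back edge, so the graph is acyclic.

No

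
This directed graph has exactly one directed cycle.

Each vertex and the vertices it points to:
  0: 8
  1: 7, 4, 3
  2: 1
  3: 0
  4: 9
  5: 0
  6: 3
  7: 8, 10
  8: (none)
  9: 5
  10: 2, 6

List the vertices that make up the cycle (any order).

DFS with gray/black marking from 1:
1 gray
  7 gray
    8 gray
    8 black
    10 gray
      2 gray
        2→1: 1 is gray → back edge
Back edge closes the cycle 1 → 7 → 10 → 2 → 1; its vertices are {1, 2, 7, 10}.

1, 2, 7, 10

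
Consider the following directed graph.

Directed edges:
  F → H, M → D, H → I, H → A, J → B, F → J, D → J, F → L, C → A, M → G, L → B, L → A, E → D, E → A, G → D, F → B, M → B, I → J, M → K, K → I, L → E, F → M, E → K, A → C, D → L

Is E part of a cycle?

E is on a cycle iff E can reach itself via ≥1 edge.
E → D → L → E — yes.

Yes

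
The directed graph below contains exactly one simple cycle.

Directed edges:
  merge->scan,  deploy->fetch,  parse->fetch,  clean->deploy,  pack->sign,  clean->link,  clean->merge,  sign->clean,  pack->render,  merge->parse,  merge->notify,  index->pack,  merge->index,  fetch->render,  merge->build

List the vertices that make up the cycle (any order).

pack, sign, clean, index, merge

DFS with gray/black marking from clean:
clean gray
  deploy gray
    fetch gray
      render gray
      render black
    fetch black
  deploy black
  link gray
  link black
  merge gray
    notify gray
    notify black
    build gray
    build black
    index gray
      pack gray
        pack→render: render black — skip
        sign gray
          sign→clean: clean is gray → back edge
Back edge closes the cycle clean → merge → index → pack → sign → clean; its vertices are {pack, sign, clean, index, merge}.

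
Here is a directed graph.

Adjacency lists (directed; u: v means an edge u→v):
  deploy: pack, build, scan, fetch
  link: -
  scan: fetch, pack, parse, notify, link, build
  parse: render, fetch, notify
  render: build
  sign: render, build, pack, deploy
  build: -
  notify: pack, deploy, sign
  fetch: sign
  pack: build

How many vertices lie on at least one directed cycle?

6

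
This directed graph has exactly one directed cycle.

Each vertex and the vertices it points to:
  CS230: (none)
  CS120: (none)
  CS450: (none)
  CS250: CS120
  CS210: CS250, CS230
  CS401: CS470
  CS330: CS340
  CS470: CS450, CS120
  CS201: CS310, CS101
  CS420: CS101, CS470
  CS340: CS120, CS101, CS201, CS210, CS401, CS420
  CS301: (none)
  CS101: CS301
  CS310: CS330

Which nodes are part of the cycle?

DFS with gray/black marking from CS340:
CS340 gray
  CS120 gray
  CS120 black
  CS101 gray
    CS301 gray
    CS301 black
  CS101 black
  CS201 gray
    CS310 gray
      CS330 gray
        CS330→CS340: CS340 is gray → back edge
Back edge closes the cycle CS340 → CS201 → CS310 → CS330 → CS340; its vertices are {CS201, CS310, CS330, CS340}.

CS201, CS310, CS330, CS340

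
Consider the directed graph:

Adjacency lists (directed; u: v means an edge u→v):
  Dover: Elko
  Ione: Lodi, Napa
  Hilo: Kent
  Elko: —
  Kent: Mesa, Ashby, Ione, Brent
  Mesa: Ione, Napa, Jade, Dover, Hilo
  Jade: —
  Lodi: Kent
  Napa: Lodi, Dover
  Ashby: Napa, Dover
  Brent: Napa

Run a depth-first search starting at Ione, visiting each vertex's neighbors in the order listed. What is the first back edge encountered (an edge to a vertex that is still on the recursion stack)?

Mesa→Ione

DFS from Ione (visiting each vertex's neighbors in the order listed); mark gray on enter, black on exit:
Ione gray
  Lodi gray
    Kent gray
      Mesa gray
        Mesa→Ione: Ione is gray → back edge
First back edge: Mesa → Ione.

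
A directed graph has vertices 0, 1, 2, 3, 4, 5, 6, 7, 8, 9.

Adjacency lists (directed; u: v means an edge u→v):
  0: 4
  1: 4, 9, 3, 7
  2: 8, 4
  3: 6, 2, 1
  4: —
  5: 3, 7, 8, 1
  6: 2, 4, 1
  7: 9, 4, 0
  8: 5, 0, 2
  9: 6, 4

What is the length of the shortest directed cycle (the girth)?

2

For each vertex v, BFS finds the shortest path from v back to v.
The shortest such closed walk is 5 → 8 → 5, length 2.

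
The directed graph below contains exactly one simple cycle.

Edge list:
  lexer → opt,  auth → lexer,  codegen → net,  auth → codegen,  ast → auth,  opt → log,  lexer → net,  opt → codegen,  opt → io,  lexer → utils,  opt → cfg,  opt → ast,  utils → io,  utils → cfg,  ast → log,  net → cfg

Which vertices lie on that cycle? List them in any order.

ast, opt, auth, lexer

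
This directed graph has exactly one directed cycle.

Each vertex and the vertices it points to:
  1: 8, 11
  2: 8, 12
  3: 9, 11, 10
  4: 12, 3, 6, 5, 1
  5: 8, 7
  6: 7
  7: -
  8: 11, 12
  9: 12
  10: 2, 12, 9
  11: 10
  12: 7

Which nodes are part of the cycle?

DFS with gray/black marking from 8:
8 gray
  11 gray
    10 gray
      2 gray
        2→8: 8 is gray → back edge
Back edge closes the cycle 8 → 11 → 10 → 2 → 8; its vertices are {2, 8, 10, 11}.

2, 8, 10, 11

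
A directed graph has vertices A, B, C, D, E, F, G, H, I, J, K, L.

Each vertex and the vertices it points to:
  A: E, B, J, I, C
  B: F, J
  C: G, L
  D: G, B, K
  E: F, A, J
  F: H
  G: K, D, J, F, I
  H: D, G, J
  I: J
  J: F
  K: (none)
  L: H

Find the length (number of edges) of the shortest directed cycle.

2

For each vertex v, BFS finds the shortest path from v back to v.
The shortest such closed walk is E → A → E, length 2.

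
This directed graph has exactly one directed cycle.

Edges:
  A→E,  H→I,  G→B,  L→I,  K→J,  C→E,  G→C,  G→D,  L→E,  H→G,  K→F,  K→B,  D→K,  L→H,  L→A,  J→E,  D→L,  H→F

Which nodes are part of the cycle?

D, G, H, L

DFS with gray/black marking from L:
L gray
  A gray
    E gray
    E black
  A black
  I gray
  I black
  H gray
    H→I: I black — skip
    G gray
      D gray
        D→L: L is gray → back edge
Back edge closes the cycle L → H → G → D → L; its vertices are {D, G, H, L}.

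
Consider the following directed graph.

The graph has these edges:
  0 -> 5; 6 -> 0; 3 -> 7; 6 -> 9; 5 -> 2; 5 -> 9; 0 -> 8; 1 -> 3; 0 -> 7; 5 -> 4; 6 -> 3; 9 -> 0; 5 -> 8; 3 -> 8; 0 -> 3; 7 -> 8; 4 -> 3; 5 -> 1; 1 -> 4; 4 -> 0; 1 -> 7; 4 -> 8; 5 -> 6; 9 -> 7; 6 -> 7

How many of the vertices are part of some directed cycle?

6

A vertex is on a directed cycle iff it belongs to a strongly connected component of size ≥ 2 (or has a self-loop).
The vertices on cycles are {0, 1, 4, 5, 6, 9} — 6 in total.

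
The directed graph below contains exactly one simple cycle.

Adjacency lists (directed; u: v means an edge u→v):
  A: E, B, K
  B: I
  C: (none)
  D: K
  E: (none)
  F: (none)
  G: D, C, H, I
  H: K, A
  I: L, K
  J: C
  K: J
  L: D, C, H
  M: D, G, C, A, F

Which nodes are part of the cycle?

A, B, H, I, L

DFS with gray/black marking from A:
A gray
  E gray
  E black
  B gray
    I gray
      L gray
        D gray
          K gray
            J gray
              C gray
              C black
            J black
          K black
        D black
        L→C: C black — skip
        H gray
          H→K: K black — skip
          H→A: A is gray → back edge
Back edge closes the cycle A → B → I → L → H → A; its vertices are {A, B, H, I, L}.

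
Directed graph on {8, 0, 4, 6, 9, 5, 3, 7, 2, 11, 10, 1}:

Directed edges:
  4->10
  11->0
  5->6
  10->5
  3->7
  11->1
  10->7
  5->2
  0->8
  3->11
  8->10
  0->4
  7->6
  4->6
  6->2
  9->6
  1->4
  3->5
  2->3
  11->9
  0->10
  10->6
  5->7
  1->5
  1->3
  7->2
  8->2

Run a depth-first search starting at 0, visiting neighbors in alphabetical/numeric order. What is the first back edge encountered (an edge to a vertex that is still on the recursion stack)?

DFS from 0 (visiting neighbors in alphabetical/numeric order); mark gray on enter, black on exit:
0 gray
  4 gray
    6 gray
      2 gray
        3 gray
          5 gray
            5→2: 2 is gray → back edge
First back edge: 5 → 2.

5→2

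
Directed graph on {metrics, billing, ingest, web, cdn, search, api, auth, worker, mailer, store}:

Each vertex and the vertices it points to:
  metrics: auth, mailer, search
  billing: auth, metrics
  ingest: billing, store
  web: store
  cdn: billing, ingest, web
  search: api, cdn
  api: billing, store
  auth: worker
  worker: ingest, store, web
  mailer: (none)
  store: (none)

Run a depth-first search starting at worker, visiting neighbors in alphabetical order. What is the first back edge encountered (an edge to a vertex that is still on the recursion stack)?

auth->worker

DFS from worker (visiting neighbors in alphabetical order); mark gray on enter, black on exit:
worker gray
  ingest gray
    billing gray
      auth gray
        auth→worker: worker is gray → back edge
First back edge: auth → worker.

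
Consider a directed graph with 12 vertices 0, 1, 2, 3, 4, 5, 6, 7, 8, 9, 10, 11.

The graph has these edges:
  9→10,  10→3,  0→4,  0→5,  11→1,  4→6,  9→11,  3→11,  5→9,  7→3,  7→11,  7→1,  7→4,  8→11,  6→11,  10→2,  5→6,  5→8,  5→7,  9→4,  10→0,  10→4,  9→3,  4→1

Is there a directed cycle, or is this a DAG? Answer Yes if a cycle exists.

Yes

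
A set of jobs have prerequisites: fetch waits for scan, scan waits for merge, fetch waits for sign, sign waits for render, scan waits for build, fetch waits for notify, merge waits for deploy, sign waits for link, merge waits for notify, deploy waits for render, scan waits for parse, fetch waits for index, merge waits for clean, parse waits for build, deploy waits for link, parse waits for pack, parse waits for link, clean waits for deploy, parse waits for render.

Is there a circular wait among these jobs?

No

DFS with white/gray/black marking, starting from link:
link gray
link black
deploy gray
  render gray
  render black
  deploy→link: link black — skip
deploy black
fetch gray
  scan gray
    parse gray
      parse→link: link black — skip
      pack gray
      pack black
      parse→render: render black — skip
      build gray
      build black
    parse black
    scan→build: build black — skip
    merge gray
      clean gray
        clean→deploy: deploy black — skip
      clean black
      merge→deploy: deploy black — skip
      notify gray
      notify black
    merge black
  scan black
  fetch→notify: notify black — skip
  sign gray
    sign→link: link black — skip
    sign→render: render black — skip
  sign black
  index gray
  index black
fetch black
Every edge goes to a white or black vertex — no back edge, so the graph is acyclic.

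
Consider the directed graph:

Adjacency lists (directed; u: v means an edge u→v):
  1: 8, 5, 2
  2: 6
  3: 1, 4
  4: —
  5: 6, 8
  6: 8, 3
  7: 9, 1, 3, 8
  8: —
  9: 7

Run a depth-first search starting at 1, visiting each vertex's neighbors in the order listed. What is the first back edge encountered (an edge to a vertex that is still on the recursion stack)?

3→1

DFS from 1 (visiting each vertex's neighbors in the order listed); mark gray on enter, black on exit:
1 gray
  8 gray
  8 black
  5 gray
    6 gray
      6→8: 8 black — skip
      3 gray
        3→1: 1 is gray → back edge
First back edge: 3 → 1.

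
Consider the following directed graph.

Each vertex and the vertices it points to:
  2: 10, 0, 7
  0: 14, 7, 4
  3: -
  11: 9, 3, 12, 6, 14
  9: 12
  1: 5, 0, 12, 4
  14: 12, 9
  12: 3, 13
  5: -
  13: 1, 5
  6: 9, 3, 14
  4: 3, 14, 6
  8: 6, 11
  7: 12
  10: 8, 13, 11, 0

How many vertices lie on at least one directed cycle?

A vertex is on a directed cycle iff it belongs to a strongly connected component of size ≥ 2 (or has a self-loop).
The vertices on cycles are {0, 1, 4, 6, 7, 9, 12, 13, 14} — 9 in total.

9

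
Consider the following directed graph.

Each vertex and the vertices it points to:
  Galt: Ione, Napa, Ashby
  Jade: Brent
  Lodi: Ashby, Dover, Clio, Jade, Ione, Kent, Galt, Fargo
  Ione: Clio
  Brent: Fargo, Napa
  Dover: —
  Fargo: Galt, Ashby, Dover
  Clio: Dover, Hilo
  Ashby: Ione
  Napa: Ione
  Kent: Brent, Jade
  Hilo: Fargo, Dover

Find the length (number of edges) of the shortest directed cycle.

For each vertex v, BFS finds the shortest path from v back to v.
The shortest such closed walk is Fargo → Galt → Ione → Clio → Hilo → Fargo, length 5.

5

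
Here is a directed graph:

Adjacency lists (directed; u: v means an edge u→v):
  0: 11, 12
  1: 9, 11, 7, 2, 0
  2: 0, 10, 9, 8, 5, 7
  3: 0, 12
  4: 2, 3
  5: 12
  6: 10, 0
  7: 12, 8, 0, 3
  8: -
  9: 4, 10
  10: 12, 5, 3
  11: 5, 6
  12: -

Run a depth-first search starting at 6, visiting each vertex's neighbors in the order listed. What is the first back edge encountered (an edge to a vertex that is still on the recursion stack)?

DFS from 6 (visiting each vertex's neighbors in the order listed); mark gray on enter, black on exit:
6 gray
  10 gray
    12 gray
    12 black
    5 gray
      5→12: 12 black — skip
    5 black
    3 gray
      0 gray
        11 gray
          11→5: 5 black — skip
          11→6: 6 is gray → back edge
First back edge: 11 → 6.

11→6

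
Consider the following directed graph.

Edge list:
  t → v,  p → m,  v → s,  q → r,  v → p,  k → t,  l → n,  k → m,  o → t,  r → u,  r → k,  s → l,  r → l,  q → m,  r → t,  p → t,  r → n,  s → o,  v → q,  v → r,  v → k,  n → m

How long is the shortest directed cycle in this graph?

For each vertex v, BFS finds the shortest path from v back to v.
The shortest such closed walk is v → k → t → v, length 3.

3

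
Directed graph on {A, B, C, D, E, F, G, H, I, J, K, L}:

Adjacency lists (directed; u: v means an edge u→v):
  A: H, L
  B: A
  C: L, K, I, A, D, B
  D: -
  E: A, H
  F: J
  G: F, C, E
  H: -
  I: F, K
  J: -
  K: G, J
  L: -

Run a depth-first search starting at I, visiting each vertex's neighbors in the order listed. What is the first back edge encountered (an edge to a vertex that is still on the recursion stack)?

C→K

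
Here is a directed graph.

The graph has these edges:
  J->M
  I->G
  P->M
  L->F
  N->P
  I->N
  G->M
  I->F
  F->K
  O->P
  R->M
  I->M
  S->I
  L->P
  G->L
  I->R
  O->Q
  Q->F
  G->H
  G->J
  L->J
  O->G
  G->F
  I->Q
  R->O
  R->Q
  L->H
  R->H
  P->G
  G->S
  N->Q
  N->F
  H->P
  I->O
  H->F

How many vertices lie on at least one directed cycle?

A vertex is on a directed cycle iff it belongs to a strongly connected component of size ≥ 2 (or has a self-loop).
The vertices on cycles are {G, H, I, L, N, O, P, R, S} — 9 in total.

9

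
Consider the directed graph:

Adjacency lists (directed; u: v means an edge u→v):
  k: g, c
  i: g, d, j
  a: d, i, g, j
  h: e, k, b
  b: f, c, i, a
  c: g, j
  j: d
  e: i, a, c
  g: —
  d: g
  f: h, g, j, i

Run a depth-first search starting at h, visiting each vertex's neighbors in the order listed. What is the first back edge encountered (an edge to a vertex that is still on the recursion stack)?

DFS from h (visiting each vertex's neighbors in the order listed); mark gray on enter, black on exit:
h gray
  e gray
    i gray
      g gray
      g black
      d gray
        d→g: g black — skip
      d black
      j gray
        j→d: d black — skip
      j black
    i black
    a gray
      a→d: d black — skip
      a→i: i black — skip
      a→g: g black — skip
      a→j: j black — skip
    a black
    c gray
      c→g: g black — skip
      c→j: j black — skip
    c black
  e black
  k gray
    k→g: g black — skip
    k→c: c black — skip
  k black
  b gray
    f gray
      f→h: h is gray → back edge
First back edge: f → h.

f→h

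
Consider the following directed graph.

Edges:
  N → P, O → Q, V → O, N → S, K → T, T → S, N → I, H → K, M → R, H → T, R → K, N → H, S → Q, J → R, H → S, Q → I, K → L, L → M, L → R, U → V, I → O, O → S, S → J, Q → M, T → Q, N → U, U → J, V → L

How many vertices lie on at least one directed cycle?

10

A vertex is on a directed cycle iff it belongs to a strongly connected component of size ≥ 2 (or has a self-loop).
The vertices on cycles are {I, J, K, L, M, O, Q, R, S, T} — 10 in total.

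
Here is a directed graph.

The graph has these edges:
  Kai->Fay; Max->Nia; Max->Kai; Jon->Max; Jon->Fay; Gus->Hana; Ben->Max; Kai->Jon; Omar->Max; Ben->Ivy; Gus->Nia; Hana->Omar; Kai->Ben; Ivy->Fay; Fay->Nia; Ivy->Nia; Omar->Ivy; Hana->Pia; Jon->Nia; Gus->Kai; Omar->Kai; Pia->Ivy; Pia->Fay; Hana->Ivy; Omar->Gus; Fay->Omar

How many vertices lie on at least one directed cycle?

A vertex is on a directed cycle iff it belongs to a strongly connected component of size ≥ 2 (or has a self-loop).
The vertices on cycles are {Ben, Fay, Gus, Ivy, Jon, Kai, Max, Pia, Hana, Omar} — 10 in total.

10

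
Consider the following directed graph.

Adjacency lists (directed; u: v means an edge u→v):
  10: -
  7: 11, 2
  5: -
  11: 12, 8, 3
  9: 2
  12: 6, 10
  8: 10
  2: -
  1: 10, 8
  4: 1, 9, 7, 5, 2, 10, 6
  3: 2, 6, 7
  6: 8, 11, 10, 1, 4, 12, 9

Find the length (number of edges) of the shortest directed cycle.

2

For each vertex v, BFS finds the shortest path from v back to v.
The shortest such closed walk is 4 → 6 → 4, length 2.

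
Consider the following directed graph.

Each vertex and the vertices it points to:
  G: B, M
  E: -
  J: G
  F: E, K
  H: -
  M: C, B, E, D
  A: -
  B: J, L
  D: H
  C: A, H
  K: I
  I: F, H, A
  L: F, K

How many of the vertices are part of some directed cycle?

7

A vertex is on a directed cycle iff it belongs to a strongly connected component of size ≥ 2 (or has a self-loop).
The vertices on cycles are {B, F, G, I, J, K, M} — 7 in total.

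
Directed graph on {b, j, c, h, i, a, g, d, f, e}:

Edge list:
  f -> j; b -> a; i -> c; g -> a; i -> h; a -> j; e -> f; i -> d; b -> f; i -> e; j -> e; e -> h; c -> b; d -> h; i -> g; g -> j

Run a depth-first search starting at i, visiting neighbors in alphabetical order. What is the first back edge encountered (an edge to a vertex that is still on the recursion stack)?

f->j

DFS from i (visiting neighbors in alphabetical order); mark gray on enter, black on exit:
i gray
  c gray
    b gray
      a gray
        j gray
          e gray
            f gray
              f→j: j is gray → back edge
First back edge: f → j.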